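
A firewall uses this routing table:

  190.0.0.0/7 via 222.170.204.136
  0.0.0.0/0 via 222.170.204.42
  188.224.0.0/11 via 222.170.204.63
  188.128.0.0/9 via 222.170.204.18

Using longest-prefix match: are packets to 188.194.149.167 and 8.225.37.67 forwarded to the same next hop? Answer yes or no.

188.194.149.167: longest match 188.128.0.0/9 -> 222.170.204.18
8.225.37.67: longest match 0.0.0.0/0 -> 222.170.204.42

no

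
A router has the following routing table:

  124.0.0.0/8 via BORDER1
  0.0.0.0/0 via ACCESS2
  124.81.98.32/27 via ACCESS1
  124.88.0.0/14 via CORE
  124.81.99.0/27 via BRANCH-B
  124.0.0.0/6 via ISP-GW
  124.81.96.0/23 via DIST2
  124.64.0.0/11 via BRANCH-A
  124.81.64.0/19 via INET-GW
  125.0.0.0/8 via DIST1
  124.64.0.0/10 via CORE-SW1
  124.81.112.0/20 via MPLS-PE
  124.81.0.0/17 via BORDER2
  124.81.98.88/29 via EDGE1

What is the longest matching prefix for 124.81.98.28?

124.81.0.0/17

Entries matching 124.81.98.28:
  0.0.0.0/0 (default, matches everything)
  124.0.0.0/6 (124.0.0.0 - 127.255.255.255)
  124.0.0.0/8 (124.0.0.0 - 124.255.255.255)
  124.64.0.0/10 (124.64.0.0 - 124.127.255.255)
  124.64.0.0/11 (124.64.0.0 - 124.95.255.255)
  124.81.0.0/17 (124.81.0.0 - 124.81.127.255)
Most specific is 124.81.0.0/17.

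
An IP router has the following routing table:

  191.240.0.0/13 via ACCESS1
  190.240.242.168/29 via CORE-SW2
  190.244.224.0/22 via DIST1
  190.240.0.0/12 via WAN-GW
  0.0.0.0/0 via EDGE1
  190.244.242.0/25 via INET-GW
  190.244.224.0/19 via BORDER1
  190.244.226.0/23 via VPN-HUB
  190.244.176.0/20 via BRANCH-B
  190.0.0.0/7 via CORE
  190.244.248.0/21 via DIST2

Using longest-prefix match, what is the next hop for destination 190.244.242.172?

Routes whose prefix contains 190.244.242.172:
  0.0.0.0/0 (default, matches everything) -> EDGE1
  190.0.0.0/7 (190.0.0.0 - 191.255.255.255) -> CORE
  190.240.0.0/12 (190.240.0.0 - 190.255.255.255) -> WAN-GW
  190.244.224.0/19 (190.244.224.0 - 190.244.255.255) -> BORDER1
More-specific entries that do NOT match:
  190.240.242.168/29 (190.240.242.168 - 190.240.242.175) does not contain 190.244.242.172
  190.244.242.0/25 (190.244.242.0 - 190.244.242.127) does not contain 190.244.242.172
  190.244.226.0/23 (190.244.226.0 - 190.244.227.255) does not contain 190.244.242.172
  190.244.224.0/22 (190.244.224.0 - 190.244.227.255) does not contain 190.244.242.172
  190.244.248.0/21 (190.244.248.0 - 190.244.255.255) does not contain 190.244.242.172
  190.244.176.0/20 (190.244.176.0 - 190.244.191.255) does not contain 190.244.242.172
Longest matching prefix is /19 -> next hop BORDER1.

BORDER1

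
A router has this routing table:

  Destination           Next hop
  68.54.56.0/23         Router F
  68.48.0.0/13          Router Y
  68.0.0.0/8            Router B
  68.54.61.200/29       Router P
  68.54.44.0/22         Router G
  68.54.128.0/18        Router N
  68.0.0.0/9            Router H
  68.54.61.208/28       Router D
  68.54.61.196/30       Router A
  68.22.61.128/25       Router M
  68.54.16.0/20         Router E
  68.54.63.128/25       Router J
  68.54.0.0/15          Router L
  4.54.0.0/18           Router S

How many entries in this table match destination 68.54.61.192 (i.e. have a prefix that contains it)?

Prefixes containing 68.54.61.192:
  68.0.0.0/8 (68.0.0.0 - 68.255.255.255)
  68.0.0.0/9 (68.0.0.0 - 68.127.255.255)
  68.48.0.0/13 (68.48.0.0 - 68.55.255.255)
  68.54.0.0/15 (68.54.0.0 - 68.55.255.255)
Total matching entries: 4.

4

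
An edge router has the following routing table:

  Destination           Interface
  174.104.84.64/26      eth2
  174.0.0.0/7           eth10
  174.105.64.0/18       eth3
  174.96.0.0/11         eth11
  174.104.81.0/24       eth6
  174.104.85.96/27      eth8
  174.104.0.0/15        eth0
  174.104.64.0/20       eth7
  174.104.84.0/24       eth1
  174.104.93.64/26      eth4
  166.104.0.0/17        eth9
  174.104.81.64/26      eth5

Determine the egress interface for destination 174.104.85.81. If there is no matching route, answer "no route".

Routes whose prefix contains 174.104.85.81:
  174.0.0.0/7 (174.0.0.0 - 175.255.255.255) -> eth10
  174.96.0.0/11 (174.96.0.0 - 174.127.255.255) -> eth11
  174.104.0.0/15 (174.104.0.0 - 174.105.255.255) -> eth0
More-specific entries that do NOT match:
  174.104.85.96/27 (174.104.85.96 - 174.104.85.127) does not contain 174.104.85.81
  174.104.84.64/26 (174.104.84.64 - 174.104.84.127) does not contain 174.104.85.81
  174.104.93.64/26 (174.104.93.64 - 174.104.93.127) does not contain 174.104.85.81
  174.104.81.64/26 (174.104.81.64 - 174.104.81.127) does not contain 174.104.85.81
  174.104.81.0/24 (174.104.81.0 - 174.104.81.255) does not contain 174.104.85.81
  174.104.84.0/24 (174.104.84.0 - 174.104.84.255) does not contain 174.104.85.81
  174.104.64.0/20 (174.104.64.0 - 174.104.79.255) does not contain 174.104.85.81
  174.105.64.0/18 (174.105.64.0 - 174.105.127.255) does not contain 174.104.85.81
  166.104.0.0/17 (166.104.0.0 - 166.104.127.255) does not contain 174.104.85.81
Longest matching prefix is /15 -> interface eth0.

eth0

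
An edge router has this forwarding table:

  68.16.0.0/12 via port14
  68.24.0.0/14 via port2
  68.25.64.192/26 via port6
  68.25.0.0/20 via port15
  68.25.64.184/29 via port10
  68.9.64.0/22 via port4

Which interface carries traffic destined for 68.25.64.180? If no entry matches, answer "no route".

port2

Routes whose prefix contains 68.25.64.180:
  68.16.0.0/12 (68.16.0.0 - 68.31.255.255) -> port14
  68.24.0.0/14 (68.24.0.0 - 68.27.255.255) -> port2
More-specific entries that do NOT match:
  68.25.64.184/29 (68.25.64.184 - 68.25.64.191) does not contain 68.25.64.180
  68.25.64.192/26 (68.25.64.192 - 68.25.64.255) does not contain 68.25.64.180
  68.9.64.0/22 (68.9.64.0 - 68.9.67.255) does not contain 68.25.64.180
  68.25.0.0/20 (68.25.0.0 - 68.25.15.255) does not contain 68.25.64.180
Longest matching prefix is /14 -> interface port2.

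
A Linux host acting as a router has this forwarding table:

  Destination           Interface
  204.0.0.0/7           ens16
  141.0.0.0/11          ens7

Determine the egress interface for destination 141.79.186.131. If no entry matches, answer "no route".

no route

No entry's prefix contains 141.79.186.131; there is no default route.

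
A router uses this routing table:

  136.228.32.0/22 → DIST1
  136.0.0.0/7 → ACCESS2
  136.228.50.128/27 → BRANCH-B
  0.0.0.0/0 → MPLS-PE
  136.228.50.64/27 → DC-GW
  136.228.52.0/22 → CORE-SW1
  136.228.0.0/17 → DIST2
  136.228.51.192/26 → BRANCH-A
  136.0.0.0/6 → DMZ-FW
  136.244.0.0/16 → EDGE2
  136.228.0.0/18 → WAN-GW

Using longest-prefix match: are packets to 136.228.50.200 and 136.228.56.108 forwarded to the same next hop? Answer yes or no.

136.228.50.200: longest match 136.228.0.0/18 -> WAN-GW
136.228.56.108: longest match 136.228.0.0/18 -> WAN-GW

yes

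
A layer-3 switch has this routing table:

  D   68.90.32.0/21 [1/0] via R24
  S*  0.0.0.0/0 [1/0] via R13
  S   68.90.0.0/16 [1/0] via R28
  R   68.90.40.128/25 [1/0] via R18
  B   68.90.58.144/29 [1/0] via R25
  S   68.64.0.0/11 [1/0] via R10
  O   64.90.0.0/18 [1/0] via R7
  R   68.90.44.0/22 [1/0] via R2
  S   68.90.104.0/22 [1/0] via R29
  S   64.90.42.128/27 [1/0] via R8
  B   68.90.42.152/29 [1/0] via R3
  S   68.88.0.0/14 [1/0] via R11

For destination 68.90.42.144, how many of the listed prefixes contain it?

Prefixes containing 68.90.42.144:
  0.0.0.0/0 (default, matches everything)
  68.64.0.0/11 (68.64.0.0 - 68.95.255.255)
  68.88.0.0/14 (68.88.0.0 - 68.91.255.255)
  68.90.0.0/16 (68.90.0.0 - 68.90.255.255)
Total matching entries: 4.

4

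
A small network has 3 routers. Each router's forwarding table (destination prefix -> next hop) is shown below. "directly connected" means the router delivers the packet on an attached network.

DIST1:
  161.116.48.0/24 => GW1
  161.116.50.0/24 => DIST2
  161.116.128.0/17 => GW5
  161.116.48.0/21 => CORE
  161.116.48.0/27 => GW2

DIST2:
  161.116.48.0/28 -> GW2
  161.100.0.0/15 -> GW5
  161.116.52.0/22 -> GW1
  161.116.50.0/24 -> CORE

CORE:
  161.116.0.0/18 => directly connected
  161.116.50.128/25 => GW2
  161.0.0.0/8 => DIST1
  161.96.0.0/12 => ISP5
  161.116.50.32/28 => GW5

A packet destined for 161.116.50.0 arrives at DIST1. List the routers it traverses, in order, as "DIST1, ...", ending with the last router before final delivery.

At DIST1: longest match for 161.116.50.0 is 161.116.50.0/24 -> DIST2
At DIST2: longest match for 161.116.50.0 is 161.116.50.0/24 -> CORE
At CORE: longest match for 161.116.50.0 is 161.116.0.0/18 -> directly connected

DIST1, DIST2, CORE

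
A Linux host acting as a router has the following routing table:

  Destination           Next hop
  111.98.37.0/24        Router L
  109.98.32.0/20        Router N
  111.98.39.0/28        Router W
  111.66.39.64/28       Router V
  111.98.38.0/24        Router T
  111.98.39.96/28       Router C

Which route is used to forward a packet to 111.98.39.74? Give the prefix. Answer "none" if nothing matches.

none

111.98.39.74 is outside every listed prefix and there is no default route.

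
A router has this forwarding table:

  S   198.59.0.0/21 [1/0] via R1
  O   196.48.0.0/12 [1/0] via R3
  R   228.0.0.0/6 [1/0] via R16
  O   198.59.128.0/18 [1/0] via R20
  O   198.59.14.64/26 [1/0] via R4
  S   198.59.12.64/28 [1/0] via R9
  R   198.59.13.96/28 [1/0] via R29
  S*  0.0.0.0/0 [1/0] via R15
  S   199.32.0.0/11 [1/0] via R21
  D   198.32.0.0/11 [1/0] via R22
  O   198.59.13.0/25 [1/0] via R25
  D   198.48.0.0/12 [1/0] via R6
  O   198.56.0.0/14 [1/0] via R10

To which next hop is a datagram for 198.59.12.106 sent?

R10

Routes whose prefix contains 198.59.12.106:
  0.0.0.0/0 (default, matches everything) -> R15
  198.32.0.0/11 (198.32.0.0 - 198.63.255.255) -> R22
  198.48.0.0/12 (198.48.0.0 - 198.63.255.255) -> R6
  198.56.0.0/14 (198.56.0.0 - 198.59.255.255) -> R10
More-specific entries that do NOT match:
  198.59.12.64/28 (198.59.12.64 - 198.59.12.79) does not contain 198.59.12.106
  198.59.13.96/28 (198.59.13.96 - 198.59.13.111) does not contain 198.59.12.106
  198.59.14.64/26 (198.59.14.64 - 198.59.14.127) does not contain 198.59.12.106
  198.59.13.0/25 (198.59.13.0 - 198.59.13.127) does not contain 198.59.12.106
  198.59.0.0/21 (198.59.0.0 - 198.59.7.255) does not contain 198.59.12.106
  198.59.128.0/18 (198.59.128.0 - 198.59.191.255) does not contain 198.59.12.106
Longest matching prefix is /14 -> next hop R10.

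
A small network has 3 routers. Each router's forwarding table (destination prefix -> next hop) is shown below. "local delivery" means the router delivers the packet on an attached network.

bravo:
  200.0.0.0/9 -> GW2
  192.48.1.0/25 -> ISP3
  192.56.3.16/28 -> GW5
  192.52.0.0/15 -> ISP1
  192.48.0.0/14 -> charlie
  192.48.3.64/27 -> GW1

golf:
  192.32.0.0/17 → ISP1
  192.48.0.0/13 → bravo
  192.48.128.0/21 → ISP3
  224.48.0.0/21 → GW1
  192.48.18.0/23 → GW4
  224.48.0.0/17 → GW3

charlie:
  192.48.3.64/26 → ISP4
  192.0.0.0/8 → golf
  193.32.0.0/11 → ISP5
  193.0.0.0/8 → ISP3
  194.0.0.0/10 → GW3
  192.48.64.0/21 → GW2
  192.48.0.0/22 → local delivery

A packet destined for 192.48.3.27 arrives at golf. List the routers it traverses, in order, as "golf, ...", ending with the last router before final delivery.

At golf: longest match for 192.48.3.27 is 192.48.0.0/13 -> bravo
At bravo: longest match for 192.48.3.27 is 192.48.0.0/14 -> charlie
At charlie: longest match for 192.48.3.27 is 192.48.0.0/22 -> local delivery

golf, bravo, charlie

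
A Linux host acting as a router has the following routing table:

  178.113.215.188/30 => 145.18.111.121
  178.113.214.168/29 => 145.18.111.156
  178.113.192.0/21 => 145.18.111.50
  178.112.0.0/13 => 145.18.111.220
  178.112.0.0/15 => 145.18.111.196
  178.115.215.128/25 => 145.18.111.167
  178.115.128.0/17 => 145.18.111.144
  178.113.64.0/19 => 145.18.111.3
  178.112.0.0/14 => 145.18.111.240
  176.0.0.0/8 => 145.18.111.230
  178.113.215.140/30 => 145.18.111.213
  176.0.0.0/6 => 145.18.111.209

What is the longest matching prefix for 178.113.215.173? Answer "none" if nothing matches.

Entries matching 178.113.215.173:
  176.0.0.0/6 (176.0.0.0 - 179.255.255.255)
  178.112.0.0/13 (178.112.0.0 - 178.119.255.255)
  178.112.0.0/14 (178.112.0.0 - 178.115.255.255)
  178.112.0.0/15 (178.112.0.0 - 178.113.255.255)
Most specific is 178.112.0.0/15.

178.112.0.0/15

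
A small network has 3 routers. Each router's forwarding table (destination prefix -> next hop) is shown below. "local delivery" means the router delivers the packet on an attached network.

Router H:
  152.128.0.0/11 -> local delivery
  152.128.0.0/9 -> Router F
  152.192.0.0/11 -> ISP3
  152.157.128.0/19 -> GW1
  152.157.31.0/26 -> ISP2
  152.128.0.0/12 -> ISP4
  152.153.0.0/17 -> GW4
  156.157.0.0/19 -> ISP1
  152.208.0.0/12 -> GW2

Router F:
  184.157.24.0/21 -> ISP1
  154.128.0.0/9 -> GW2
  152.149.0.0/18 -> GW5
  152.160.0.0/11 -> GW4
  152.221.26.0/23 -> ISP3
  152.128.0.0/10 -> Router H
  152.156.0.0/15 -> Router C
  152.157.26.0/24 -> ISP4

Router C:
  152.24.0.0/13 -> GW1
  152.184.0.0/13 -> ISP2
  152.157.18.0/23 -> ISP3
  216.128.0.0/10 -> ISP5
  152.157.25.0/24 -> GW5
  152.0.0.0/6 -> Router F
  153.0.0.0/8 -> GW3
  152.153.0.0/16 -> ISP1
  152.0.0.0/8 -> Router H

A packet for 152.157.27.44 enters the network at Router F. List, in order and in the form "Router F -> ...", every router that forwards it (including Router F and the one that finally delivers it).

At Router F: longest match for 152.157.27.44 is 152.156.0.0/15 -> Router C
At Router C: longest match for 152.157.27.44 is 152.0.0.0/8 -> Router H
At Router H: longest match for 152.157.27.44 is 152.128.0.0/11 -> local delivery

Router F -> Router C -> Router H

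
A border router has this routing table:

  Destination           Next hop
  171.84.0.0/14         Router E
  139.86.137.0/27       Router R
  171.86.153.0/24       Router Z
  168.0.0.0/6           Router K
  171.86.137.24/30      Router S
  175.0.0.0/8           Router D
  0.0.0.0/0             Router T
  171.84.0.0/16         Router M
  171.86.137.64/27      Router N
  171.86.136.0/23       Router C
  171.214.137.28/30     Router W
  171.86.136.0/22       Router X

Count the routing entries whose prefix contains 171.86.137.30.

5

Prefixes containing 171.86.137.30:
  0.0.0.0/0 (default, matches everything)
  168.0.0.0/6 (168.0.0.0 - 171.255.255.255)
  171.84.0.0/14 (171.84.0.0 - 171.87.255.255)
  171.86.136.0/22 (171.86.136.0 - 171.86.139.255)
  171.86.136.0/23 (171.86.136.0 - 171.86.137.255)
Total matching entries: 5.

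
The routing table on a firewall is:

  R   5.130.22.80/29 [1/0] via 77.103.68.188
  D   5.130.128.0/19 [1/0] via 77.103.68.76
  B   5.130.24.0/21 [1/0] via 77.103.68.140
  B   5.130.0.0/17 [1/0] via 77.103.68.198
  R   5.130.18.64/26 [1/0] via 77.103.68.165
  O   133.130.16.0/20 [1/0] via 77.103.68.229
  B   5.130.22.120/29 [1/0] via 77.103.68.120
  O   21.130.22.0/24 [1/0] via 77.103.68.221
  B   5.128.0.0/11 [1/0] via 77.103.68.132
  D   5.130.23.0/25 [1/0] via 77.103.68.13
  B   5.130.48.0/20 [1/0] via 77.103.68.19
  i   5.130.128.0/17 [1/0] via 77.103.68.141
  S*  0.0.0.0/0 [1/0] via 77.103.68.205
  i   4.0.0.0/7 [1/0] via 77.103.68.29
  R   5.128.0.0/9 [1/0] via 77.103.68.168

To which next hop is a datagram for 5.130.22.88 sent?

77.103.68.198

Routes whose prefix contains 5.130.22.88:
  0.0.0.0/0 (default, matches everything) -> 77.103.68.205
  4.0.0.0/7 (4.0.0.0 - 5.255.255.255) -> 77.103.68.29
  5.128.0.0/9 (5.128.0.0 - 5.255.255.255) -> 77.103.68.168
  5.128.0.0/11 (5.128.0.0 - 5.159.255.255) -> 77.103.68.132
  5.130.0.0/17 (5.130.0.0 - 5.130.127.255) -> 77.103.68.198
More-specific entries that do NOT match:
  5.130.22.80/29 (5.130.22.80 - 5.130.22.87) does not contain 5.130.22.88
  5.130.22.120/29 (5.130.22.120 - 5.130.22.127) does not contain 5.130.22.88
  5.130.18.64/26 (5.130.18.64 - 5.130.18.127) does not contain 5.130.22.88
  5.130.23.0/25 (5.130.23.0 - 5.130.23.127) does not contain 5.130.22.88
  21.130.22.0/24 (21.130.22.0 - 21.130.22.255) does not contain 5.130.22.88
  5.130.24.0/21 (5.130.24.0 - 5.130.31.255) does not contain 5.130.22.88
  133.130.16.0/20 (133.130.16.0 - 133.130.31.255) does not contain 5.130.22.88
  5.130.48.0/20 (5.130.48.0 - 5.130.63.255) does not contain 5.130.22.88
  5.130.128.0/19 (5.130.128.0 - 5.130.159.255) does not contain 5.130.22.88
Longest matching prefix is /17 -> next hop 77.103.68.198.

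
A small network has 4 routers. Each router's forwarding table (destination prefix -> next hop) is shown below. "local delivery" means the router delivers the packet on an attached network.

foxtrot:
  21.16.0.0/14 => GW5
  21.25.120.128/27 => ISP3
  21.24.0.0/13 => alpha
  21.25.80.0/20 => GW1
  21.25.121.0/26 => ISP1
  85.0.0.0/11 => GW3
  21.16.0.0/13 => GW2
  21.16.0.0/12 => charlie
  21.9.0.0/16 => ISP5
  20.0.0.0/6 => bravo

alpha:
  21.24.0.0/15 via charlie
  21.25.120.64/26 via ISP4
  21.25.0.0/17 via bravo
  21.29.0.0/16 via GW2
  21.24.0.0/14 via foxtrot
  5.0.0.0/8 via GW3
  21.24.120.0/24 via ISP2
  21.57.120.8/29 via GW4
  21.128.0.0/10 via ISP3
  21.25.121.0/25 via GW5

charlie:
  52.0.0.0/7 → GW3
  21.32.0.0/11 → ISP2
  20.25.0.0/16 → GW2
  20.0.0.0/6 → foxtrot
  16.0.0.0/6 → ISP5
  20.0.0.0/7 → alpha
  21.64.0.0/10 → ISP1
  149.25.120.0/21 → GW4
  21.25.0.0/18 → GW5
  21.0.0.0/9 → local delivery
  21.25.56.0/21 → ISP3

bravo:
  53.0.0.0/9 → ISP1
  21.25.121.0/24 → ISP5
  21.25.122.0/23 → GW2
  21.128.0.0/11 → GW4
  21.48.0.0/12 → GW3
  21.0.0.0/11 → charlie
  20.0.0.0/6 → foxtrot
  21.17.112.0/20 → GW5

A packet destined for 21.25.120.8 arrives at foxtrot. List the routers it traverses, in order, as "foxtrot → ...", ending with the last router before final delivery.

At foxtrot: longest match for 21.25.120.8 is 21.24.0.0/13 -> alpha
At alpha: longest match for 21.25.120.8 is 21.25.0.0/17 -> bravo
At bravo: longest match for 21.25.120.8 is 21.0.0.0/11 -> charlie
At charlie: longest match for 21.25.120.8 is 21.0.0.0/9 -> local delivery

foxtrot → alpha → bravo → charlie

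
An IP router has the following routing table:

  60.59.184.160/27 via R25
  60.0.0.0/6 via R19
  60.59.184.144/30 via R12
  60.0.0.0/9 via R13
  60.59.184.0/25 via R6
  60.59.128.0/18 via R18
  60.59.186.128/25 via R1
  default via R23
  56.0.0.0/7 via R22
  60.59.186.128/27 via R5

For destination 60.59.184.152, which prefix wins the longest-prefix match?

Entries matching 60.59.184.152:
  0.0.0.0/0 (default, matches everything)
  60.0.0.0/6 (60.0.0.0 - 63.255.255.255)
  60.0.0.0/9 (60.0.0.0 - 60.127.255.255)
  60.59.128.0/18 (60.59.128.0 - 60.59.191.255)
Most specific is 60.59.128.0/18.

60.59.128.0/18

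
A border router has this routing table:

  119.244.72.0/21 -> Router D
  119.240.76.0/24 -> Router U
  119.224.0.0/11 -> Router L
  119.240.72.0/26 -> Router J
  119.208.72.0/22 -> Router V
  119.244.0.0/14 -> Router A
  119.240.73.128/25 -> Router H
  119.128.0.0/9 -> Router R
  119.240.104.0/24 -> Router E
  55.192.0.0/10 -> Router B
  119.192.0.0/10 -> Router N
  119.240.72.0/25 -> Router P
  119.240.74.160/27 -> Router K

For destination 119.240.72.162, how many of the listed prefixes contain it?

Prefixes containing 119.240.72.162:
  119.128.0.0/9 (119.128.0.0 - 119.255.255.255)
  119.192.0.0/10 (119.192.0.0 - 119.255.255.255)
  119.224.0.0/11 (119.224.0.0 - 119.255.255.255)
Total matching entries: 3.

3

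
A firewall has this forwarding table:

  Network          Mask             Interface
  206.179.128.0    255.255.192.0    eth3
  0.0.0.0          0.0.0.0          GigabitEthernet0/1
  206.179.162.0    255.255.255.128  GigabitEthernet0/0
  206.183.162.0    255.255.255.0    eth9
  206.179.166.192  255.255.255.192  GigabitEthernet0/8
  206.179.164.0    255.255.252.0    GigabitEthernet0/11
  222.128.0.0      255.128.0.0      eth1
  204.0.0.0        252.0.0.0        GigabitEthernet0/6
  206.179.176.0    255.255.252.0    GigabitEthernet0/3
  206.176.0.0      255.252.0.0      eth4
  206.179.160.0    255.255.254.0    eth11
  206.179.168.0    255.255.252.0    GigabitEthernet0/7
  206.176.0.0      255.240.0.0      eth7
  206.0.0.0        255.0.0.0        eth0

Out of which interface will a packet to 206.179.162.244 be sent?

Routes whose prefix contains 206.179.162.244:
  0.0.0.0/0 (default, matches everything) -> GigabitEthernet0/1
  204.0.0.0/6 (204.0.0.0 - 207.255.255.255) -> GigabitEthernet0/6
  206.0.0.0/8 (206.0.0.0 - 206.255.255.255) -> eth0
  206.176.0.0/12 (206.176.0.0 - 206.191.255.255) -> eth7
  206.176.0.0/14 (206.176.0.0 - 206.179.255.255) -> eth4
  206.179.128.0/18 (206.179.128.0 - 206.179.191.255) -> eth3
More-specific entries that do NOT match:
  206.179.166.192/26 (206.179.166.192 - 206.179.166.255) does not contain 206.179.162.244
  206.179.162.0/25 (206.179.162.0 - 206.179.162.127) does not contain 206.179.162.244
  206.183.162.0/24 (206.183.162.0 - 206.183.162.255) does not contain 206.179.162.244
  206.179.160.0/23 (206.179.160.0 - 206.179.161.255) does not contain 206.179.162.244
  206.179.164.0/22 (206.179.164.0 - 206.179.167.255) does not contain 206.179.162.244
  206.179.176.0/22 (206.179.176.0 - 206.179.179.255) does not contain 206.179.162.244
  206.179.168.0/22 (206.179.168.0 - 206.179.171.255) does not contain 206.179.162.244
Longest matching prefix is /18 -> interface eth3.

eth3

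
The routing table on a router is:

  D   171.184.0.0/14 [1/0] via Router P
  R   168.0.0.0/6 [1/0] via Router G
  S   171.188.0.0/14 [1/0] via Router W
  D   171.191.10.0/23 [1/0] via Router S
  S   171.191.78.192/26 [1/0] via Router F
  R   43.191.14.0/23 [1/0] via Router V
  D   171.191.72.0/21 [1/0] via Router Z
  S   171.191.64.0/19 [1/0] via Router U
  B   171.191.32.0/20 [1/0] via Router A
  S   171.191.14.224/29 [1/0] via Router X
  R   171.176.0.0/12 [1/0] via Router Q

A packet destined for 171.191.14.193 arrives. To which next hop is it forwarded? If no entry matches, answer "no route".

Router W

Routes whose prefix contains 171.191.14.193:
  168.0.0.0/6 (168.0.0.0 - 171.255.255.255) -> Router G
  171.176.0.0/12 (171.176.0.0 - 171.191.255.255) -> Router Q
  171.188.0.0/14 (171.188.0.0 - 171.191.255.255) -> Router W
More-specific entries that do NOT match:
  171.191.14.224/29 (171.191.14.224 - 171.191.14.231) does not contain 171.191.14.193
  171.191.78.192/26 (171.191.78.192 - 171.191.78.255) does not contain 171.191.14.193
  171.191.10.0/23 (171.191.10.0 - 171.191.11.255) does not contain 171.191.14.193
  43.191.14.0/23 (43.191.14.0 - 43.191.15.255) does not contain 171.191.14.193
  171.191.72.0/21 (171.191.72.0 - 171.191.79.255) does not contain 171.191.14.193
  171.191.32.0/20 (171.191.32.0 - 171.191.47.255) does not contain 171.191.14.193
  171.191.64.0/19 (171.191.64.0 - 171.191.95.255) does not contain 171.191.14.193
Longest matching prefix is /14 -> next hop Router W.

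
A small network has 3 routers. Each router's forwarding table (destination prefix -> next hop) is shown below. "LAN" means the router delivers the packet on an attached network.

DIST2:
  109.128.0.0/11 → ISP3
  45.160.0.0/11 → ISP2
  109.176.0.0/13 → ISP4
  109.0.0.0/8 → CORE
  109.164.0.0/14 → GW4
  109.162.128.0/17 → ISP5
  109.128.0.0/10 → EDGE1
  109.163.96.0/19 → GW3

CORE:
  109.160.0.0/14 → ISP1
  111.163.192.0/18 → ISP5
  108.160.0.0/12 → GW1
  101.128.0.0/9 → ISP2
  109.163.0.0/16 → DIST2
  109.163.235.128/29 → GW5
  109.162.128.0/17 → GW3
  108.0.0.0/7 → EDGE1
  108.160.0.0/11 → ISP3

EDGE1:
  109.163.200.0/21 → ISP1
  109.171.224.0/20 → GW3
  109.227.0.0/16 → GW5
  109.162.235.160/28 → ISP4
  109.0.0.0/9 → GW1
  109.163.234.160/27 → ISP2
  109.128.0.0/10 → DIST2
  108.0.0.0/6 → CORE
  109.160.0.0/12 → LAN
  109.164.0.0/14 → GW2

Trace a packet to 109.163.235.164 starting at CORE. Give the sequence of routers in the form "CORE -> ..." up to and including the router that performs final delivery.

At CORE: longest match for 109.163.235.164 is 109.163.0.0/16 -> DIST2
At DIST2: longest match for 109.163.235.164 is 109.128.0.0/10 -> EDGE1
At EDGE1: longest match for 109.163.235.164 is 109.160.0.0/12 -> LAN

CORE -> DIST2 -> EDGE1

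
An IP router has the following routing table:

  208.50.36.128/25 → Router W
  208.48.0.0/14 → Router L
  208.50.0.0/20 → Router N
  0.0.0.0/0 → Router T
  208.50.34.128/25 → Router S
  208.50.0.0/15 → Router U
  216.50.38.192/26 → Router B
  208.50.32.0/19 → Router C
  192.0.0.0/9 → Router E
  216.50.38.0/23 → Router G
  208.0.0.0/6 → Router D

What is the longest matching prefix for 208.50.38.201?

208.50.32.0/19

Entries matching 208.50.38.201:
  0.0.0.0/0 (default, matches everything)
  208.0.0.0/6 (208.0.0.0 - 211.255.255.255)
  208.48.0.0/14 (208.48.0.0 - 208.51.255.255)
  208.50.0.0/15 (208.50.0.0 - 208.51.255.255)
  208.50.32.0/19 (208.50.32.0 - 208.50.63.255)
Most specific is 208.50.32.0/19.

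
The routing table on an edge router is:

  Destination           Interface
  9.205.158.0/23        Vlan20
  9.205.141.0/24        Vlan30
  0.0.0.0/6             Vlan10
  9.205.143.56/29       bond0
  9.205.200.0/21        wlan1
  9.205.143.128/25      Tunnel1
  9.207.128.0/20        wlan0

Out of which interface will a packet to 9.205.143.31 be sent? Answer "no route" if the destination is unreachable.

no route

No entry's prefix contains 9.205.143.31; there is no default route.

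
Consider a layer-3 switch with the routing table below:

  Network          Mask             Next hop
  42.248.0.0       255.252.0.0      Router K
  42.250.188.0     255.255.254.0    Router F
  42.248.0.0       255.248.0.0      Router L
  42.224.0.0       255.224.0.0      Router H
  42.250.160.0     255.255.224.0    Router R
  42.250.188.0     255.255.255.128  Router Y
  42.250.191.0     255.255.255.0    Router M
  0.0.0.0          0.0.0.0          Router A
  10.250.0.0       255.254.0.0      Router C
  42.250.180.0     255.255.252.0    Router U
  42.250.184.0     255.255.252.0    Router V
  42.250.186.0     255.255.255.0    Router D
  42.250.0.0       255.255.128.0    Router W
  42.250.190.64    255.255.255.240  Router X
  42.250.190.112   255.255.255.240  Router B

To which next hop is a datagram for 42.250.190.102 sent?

Router R

Routes whose prefix contains 42.250.190.102:
  0.0.0.0/0 (default, matches everything) -> Router A
  42.224.0.0/11 (42.224.0.0 - 42.255.255.255) -> Router H
  42.248.0.0/13 (42.248.0.0 - 42.255.255.255) -> Router L
  42.248.0.0/14 (42.248.0.0 - 42.251.255.255) -> Router K
  42.250.160.0/19 (42.250.160.0 - 42.250.191.255) -> Router R
More-specific entries that do NOT match:
  42.250.190.64/28 (42.250.190.64 - 42.250.190.79) does not contain 42.250.190.102
  42.250.190.112/28 (42.250.190.112 - 42.250.190.127) does not contain 42.250.190.102
  42.250.188.0/25 (42.250.188.0 - 42.250.188.127) does not contain 42.250.190.102
  42.250.191.0/24 (42.250.191.0 - 42.250.191.255) does not contain 42.250.190.102
  42.250.186.0/24 (42.250.186.0 - 42.250.186.255) does not contain 42.250.190.102
  42.250.188.0/23 (42.250.188.0 - 42.250.189.255) does not contain 42.250.190.102
  42.250.180.0/22 (42.250.180.0 - 42.250.183.255) does not contain 42.250.190.102
  42.250.184.0/22 (42.250.184.0 - 42.250.187.255) does not contain 42.250.190.102
Longest matching prefix is /19 -> next hop Router R.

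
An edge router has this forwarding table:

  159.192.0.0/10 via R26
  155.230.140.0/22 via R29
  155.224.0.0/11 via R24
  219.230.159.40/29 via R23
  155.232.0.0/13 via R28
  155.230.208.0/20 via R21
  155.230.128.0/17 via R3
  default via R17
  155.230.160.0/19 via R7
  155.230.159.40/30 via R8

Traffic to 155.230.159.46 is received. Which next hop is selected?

R3

Routes whose prefix contains 155.230.159.46:
  0.0.0.0/0 (default, matches everything) -> R17
  155.224.0.0/11 (155.224.0.0 - 155.255.255.255) -> R24
  155.230.128.0/17 (155.230.128.0 - 155.230.255.255) -> R3
More-specific entries that do NOT match:
  155.230.159.40/30 (155.230.159.40 - 155.230.159.43) does not contain 155.230.159.46
  219.230.159.40/29 (219.230.159.40 - 219.230.159.47) does not contain 155.230.159.46
  155.230.140.0/22 (155.230.140.0 - 155.230.143.255) does not contain 155.230.159.46
  155.230.208.0/20 (155.230.208.0 - 155.230.223.255) does not contain 155.230.159.46
  155.230.160.0/19 (155.230.160.0 - 155.230.191.255) does not contain 155.230.159.46
Longest matching prefix is /17 -> next hop R3.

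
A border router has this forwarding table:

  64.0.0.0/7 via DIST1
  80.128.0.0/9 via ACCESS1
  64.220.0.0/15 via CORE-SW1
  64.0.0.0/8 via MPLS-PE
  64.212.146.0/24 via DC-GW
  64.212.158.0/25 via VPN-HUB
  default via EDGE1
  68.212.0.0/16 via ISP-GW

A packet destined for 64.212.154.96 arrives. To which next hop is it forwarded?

MPLS-PE

Routes whose prefix contains 64.212.154.96:
  0.0.0.0/0 (default, matches everything) -> EDGE1
  64.0.0.0/7 (64.0.0.0 - 65.255.255.255) -> DIST1
  64.0.0.0/8 (64.0.0.0 - 64.255.255.255) -> MPLS-PE
More-specific entries that do NOT match:
  64.212.158.0/25 (64.212.158.0 - 64.212.158.127) does not contain 64.212.154.96
  64.212.146.0/24 (64.212.146.0 - 64.212.146.255) does not contain 64.212.154.96
  68.212.0.0/16 (68.212.0.0 - 68.212.255.255) does not contain 64.212.154.96
  64.220.0.0/15 (64.220.0.0 - 64.221.255.255) does not contain 64.212.154.96
  80.128.0.0/9 (80.128.0.0 - 80.255.255.255) does not contain 64.212.154.96
Longest matching prefix is /8 -> next hop MPLS-PE.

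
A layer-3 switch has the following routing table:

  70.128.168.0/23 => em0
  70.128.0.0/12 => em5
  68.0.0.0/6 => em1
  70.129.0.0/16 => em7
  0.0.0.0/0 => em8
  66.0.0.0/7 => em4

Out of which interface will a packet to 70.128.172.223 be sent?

em5

Routes whose prefix contains 70.128.172.223:
  0.0.0.0/0 (default, matches everything) -> em8
  68.0.0.0/6 (68.0.0.0 - 71.255.255.255) -> em1
  70.128.0.0/12 (70.128.0.0 - 70.143.255.255) -> em5
More-specific entries that do NOT match:
  70.128.168.0/23 (70.128.168.0 - 70.128.169.255) does not contain 70.128.172.223
  70.129.0.0/16 (70.129.0.0 - 70.129.255.255) does not contain 70.128.172.223
Longest matching prefix is /12 -> interface em5.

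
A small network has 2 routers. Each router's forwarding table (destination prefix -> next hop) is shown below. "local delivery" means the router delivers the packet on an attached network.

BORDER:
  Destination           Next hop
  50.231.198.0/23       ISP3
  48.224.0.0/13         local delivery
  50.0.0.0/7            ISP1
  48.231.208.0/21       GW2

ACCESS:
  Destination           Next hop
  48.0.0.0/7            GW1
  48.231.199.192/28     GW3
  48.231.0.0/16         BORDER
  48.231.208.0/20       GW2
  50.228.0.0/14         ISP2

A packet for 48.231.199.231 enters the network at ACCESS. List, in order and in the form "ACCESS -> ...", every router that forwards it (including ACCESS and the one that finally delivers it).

ACCESS -> BORDER

At ACCESS: longest match for 48.231.199.231 is 48.231.0.0/16 -> BORDER
At BORDER: longest match for 48.231.199.231 is 48.224.0.0/13 -> local delivery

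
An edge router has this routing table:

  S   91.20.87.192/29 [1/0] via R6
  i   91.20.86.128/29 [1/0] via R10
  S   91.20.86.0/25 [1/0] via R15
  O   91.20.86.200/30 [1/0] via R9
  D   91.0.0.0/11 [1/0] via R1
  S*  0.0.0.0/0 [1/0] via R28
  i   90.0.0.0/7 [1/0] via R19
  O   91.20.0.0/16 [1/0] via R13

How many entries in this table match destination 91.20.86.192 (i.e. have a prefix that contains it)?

4

Prefixes containing 91.20.86.192:
  0.0.0.0/0 (default, matches everything)
  90.0.0.0/7 (90.0.0.0 - 91.255.255.255)
  91.0.0.0/11 (91.0.0.0 - 91.31.255.255)
  91.20.0.0/16 (91.20.0.0 - 91.20.255.255)
Total matching entries: 4.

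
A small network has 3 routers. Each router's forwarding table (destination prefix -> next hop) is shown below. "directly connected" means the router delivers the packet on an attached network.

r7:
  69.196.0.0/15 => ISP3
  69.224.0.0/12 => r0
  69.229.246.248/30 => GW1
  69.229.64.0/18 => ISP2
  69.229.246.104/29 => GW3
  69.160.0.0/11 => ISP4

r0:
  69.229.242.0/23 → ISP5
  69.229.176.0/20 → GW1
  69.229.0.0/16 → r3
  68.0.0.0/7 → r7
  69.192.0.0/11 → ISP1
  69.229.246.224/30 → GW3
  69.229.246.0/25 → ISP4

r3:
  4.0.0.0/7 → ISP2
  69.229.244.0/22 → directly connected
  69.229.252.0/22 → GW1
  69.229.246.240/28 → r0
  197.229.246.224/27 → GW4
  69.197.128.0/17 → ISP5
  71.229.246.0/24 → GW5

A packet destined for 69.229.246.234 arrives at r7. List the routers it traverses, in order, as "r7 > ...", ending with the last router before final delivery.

At r7: longest match for 69.229.246.234 is 69.224.0.0/12 -> r0
At r0: longest match for 69.229.246.234 is 69.229.0.0/16 -> r3
At r3: longest match for 69.229.246.234 is 69.229.244.0/22 -> directly connected

r7 > r0 > r3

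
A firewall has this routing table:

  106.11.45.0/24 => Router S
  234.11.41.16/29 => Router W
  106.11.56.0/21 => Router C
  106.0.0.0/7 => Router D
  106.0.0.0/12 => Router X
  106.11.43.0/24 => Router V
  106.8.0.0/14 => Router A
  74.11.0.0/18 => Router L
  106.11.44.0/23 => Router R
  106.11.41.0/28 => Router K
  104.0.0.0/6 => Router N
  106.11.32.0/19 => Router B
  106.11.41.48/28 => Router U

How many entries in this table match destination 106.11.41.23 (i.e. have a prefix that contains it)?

5

Prefixes containing 106.11.41.23:
  104.0.0.0/6 (104.0.0.0 - 107.255.255.255)
  106.0.0.0/7 (106.0.0.0 - 107.255.255.255)
  106.0.0.0/12 (106.0.0.0 - 106.15.255.255)
  106.8.0.0/14 (106.8.0.0 - 106.11.255.255)
  106.11.32.0/19 (106.11.32.0 - 106.11.63.255)
Total matching entries: 5.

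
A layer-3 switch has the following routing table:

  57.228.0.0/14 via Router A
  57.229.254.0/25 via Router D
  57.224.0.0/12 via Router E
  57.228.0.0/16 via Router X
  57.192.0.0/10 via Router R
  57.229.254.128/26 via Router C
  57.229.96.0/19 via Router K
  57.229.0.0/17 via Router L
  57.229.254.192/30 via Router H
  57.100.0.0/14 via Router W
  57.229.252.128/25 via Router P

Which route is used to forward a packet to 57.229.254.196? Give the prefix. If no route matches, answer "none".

Entries matching 57.229.254.196:
  57.192.0.0/10 (57.192.0.0 - 57.255.255.255)
  57.224.0.0/12 (57.224.0.0 - 57.239.255.255)
  57.228.0.0/14 (57.228.0.0 - 57.231.255.255)
Most specific is 57.228.0.0/14.

57.228.0.0/14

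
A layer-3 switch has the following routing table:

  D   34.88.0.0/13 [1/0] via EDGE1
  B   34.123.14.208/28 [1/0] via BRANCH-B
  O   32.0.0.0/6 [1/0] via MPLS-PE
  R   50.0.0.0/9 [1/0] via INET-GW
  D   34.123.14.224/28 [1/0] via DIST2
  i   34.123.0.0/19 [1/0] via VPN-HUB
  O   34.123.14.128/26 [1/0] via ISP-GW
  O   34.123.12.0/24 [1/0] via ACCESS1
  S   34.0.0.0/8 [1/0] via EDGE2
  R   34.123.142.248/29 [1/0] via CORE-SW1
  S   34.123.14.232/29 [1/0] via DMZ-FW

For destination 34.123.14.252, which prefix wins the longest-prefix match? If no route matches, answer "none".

34.123.0.0/19

Entries matching 34.123.14.252:
  32.0.0.0/6 (32.0.0.0 - 35.255.255.255)
  34.0.0.0/8 (34.0.0.0 - 34.255.255.255)
  34.123.0.0/19 (34.123.0.0 - 34.123.31.255)
Most specific is 34.123.0.0/19.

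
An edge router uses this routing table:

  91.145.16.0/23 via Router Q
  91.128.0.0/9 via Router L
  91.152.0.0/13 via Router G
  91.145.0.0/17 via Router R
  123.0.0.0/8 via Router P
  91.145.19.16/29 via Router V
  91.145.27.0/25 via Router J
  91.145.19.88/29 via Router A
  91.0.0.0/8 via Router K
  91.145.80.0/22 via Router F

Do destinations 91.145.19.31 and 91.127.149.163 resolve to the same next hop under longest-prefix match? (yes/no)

91.145.19.31: longest match 91.145.0.0/17 -> Router R
91.127.149.163: longest match 91.0.0.0/8 -> Router K

no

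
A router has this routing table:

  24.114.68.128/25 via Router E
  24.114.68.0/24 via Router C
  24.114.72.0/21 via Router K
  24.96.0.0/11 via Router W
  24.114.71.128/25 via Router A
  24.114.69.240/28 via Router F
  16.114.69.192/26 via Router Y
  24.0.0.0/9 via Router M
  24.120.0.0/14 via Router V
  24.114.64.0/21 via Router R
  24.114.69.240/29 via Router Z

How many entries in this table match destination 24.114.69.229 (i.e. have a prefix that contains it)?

3

Prefixes containing 24.114.69.229:
  24.0.0.0/9 (24.0.0.0 - 24.127.255.255)
  24.96.0.0/11 (24.96.0.0 - 24.127.255.255)
  24.114.64.0/21 (24.114.64.0 - 24.114.71.255)
Total matching entries: 3.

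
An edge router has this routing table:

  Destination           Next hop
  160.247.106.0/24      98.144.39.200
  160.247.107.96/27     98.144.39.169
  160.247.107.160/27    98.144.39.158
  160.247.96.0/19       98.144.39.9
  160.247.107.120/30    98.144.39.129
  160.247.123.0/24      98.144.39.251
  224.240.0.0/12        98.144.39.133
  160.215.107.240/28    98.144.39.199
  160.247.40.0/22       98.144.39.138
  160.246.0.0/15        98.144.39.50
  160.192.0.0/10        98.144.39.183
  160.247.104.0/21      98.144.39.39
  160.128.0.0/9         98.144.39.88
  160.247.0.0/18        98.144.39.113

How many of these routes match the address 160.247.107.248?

5

Prefixes containing 160.247.107.248:
  160.128.0.0/9 (160.128.0.0 - 160.255.255.255)
  160.192.0.0/10 (160.192.0.0 - 160.255.255.255)
  160.246.0.0/15 (160.246.0.0 - 160.247.255.255)
  160.247.96.0/19 (160.247.96.0 - 160.247.127.255)
  160.247.104.0/21 (160.247.104.0 - 160.247.111.255)
Total matching entries: 5.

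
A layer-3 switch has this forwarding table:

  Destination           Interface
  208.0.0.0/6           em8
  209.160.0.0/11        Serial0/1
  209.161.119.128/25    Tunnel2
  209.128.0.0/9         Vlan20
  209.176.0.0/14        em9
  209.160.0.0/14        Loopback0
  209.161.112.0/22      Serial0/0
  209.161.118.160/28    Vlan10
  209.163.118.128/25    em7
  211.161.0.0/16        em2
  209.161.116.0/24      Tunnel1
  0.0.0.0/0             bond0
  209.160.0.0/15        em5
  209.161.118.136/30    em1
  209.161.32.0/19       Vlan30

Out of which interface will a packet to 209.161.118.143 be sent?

em5

Routes whose prefix contains 209.161.118.143:
  0.0.0.0/0 (default, matches everything) -> bond0
  208.0.0.0/6 (208.0.0.0 - 211.255.255.255) -> em8
  209.128.0.0/9 (209.128.0.0 - 209.255.255.255) -> Vlan20
  209.160.0.0/11 (209.160.0.0 - 209.191.255.255) -> Serial0/1
  209.160.0.0/14 (209.160.0.0 - 209.163.255.255) -> Loopback0
  209.160.0.0/15 (209.160.0.0 - 209.161.255.255) -> em5
More-specific entries that do NOT match:
  209.161.118.136/30 (209.161.118.136 - 209.161.118.139) does not contain 209.161.118.143
  209.161.118.160/28 (209.161.118.160 - 209.161.118.175) does not contain 209.161.118.143
  209.161.119.128/25 (209.161.119.128 - 209.161.119.255) does not contain 209.161.118.143
  209.163.118.128/25 (209.163.118.128 - 209.163.118.255) does not contain 209.161.118.143
  209.161.116.0/24 (209.161.116.0 - 209.161.116.255) does not contain 209.161.118.143
  209.161.112.0/22 (209.161.112.0 - 209.161.115.255) does not contain 209.161.118.143
  209.161.32.0/19 (209.161.32.0 - 209.161.63.255) does not contain 209.161.118.143
  211.161.0.0/16 (211.161.0.0 - 211.161.255.255) does not contain 209.161.118.143
Longest matching prefix is /15 -> interface em5.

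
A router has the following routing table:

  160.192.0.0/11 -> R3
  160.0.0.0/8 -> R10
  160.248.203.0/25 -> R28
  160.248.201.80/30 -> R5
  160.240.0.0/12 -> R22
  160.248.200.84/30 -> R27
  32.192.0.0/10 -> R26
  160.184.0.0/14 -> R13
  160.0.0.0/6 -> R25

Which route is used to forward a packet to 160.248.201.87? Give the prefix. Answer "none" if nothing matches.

160.240.0.0/12

Entries matching 160.248.201.87:
  160.0.0.0/6 (160.0.0.0 - 163.255.255.255)
  160.0.0.0/8 (160.0.0.0 - 160.255.255.255)
  160.240.0.0/12 (160.240.0.0 - 160.255.255.255)
Most specific is 160.240.0.0/12.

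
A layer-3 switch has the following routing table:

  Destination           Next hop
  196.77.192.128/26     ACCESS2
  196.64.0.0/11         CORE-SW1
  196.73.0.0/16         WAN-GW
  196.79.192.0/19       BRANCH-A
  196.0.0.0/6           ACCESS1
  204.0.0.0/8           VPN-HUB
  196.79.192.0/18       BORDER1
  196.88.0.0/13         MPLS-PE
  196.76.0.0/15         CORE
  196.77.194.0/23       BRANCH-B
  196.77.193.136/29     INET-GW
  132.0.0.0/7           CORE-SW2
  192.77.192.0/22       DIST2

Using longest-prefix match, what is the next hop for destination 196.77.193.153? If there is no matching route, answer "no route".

CORE

Routes whose prefix contains 196.77.193.153:
  196.0.0.0/6 (196.0.0.0 - 199.255.255.255) -> ACCESS1
  196.64.0.0/11 (196.64.0.0 - 196.95.255.255) -> CORE-SW1
  196.76.0.0/15 (196.76.0.0 - 196.77.255.255) -> CORE
More-specific entries that do NOT match:
  196.77.193.136/29 (196.77.193.136 - 196.77.193.143) does not contain 196.77.193.153
  196.77.192.128/26 (196.77.192.128 - 196.77.192.191) does not contain 196.77.193.153
  196.77.194.0/23 (196.77.194.0 - 196.77.195.255) does not contain 196.77.193.153
  192.77.192.0/22 (192.77.192.0 - 192.77.195.255) does not contain 196.77.193.153
  196.79.192.0/19 (196.79.192.0 - 196.79.223.255) does not contain 196.77.193.153
  196.79.192.0/18 (196.79.192.0 - 196.79.255.255) does not contain 196.77.193.153
  196.73.0.0/16 (196.73.0.0 - 196.73.255.255) does not contain 196.77.193.153
Longest matching prefix is /15 -> next hop CORE.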